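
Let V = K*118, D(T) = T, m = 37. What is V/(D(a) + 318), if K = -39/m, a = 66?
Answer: -767/2368 ≈ -0.32390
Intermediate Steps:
K = -39/37 ≈ -1.0541
V = -4602/37 (V = -39/37*118 = -4602/37 ≈ -124.38)
V/(D(a) + 318) = -4602/(37*(66 + 318)) = -4602/37/384 = -4602/37*1/384 = -767/2368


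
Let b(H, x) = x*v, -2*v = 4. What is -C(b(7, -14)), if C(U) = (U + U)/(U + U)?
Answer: -1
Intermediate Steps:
v = -2 (v = -½*4 = -2)
b(H, x) = -2*x (b(H, x) = x*(-2) = -2*x)
C(U) = 1 (C(U) = (2*U)/((2*U)) = (2*U)*(1/(2*U)) = 1)
-C(b(7, -14)) = -1*1 = -1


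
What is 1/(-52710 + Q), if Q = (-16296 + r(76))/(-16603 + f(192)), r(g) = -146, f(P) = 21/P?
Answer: -1062585/56007803062 ≈ -1.8972e-5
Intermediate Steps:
Q = 1052288/1062585 (Q = (-16296 - 146)/(-16603 + 21/192) = -16442/(-16603 + 21*(1/192)) = -16442/(-16603 + 7/64) = -16442/(-1062585/64) = -16442*(-64/1062585) = 1052288/1062585 ≈ 0.99031)
1/(-52710 + Q) = 1/(-52710 + 1052288/1062585) = 1/(-56007803062/1062585) = -1062585/56007803062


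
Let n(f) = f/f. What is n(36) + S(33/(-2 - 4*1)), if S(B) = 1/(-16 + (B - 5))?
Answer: 51/53 ≈ 0.96226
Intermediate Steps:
n(f) = 1
S(B) = 1/(-21 + B) (S(B) = 1/(-16 + (-5 + B)) = 1/(-21 + B))
n(36) + S(33/(-2 - 4*1)) = 1 + 1/(-21 + 33/(-2 - 4*1)) = 1 + 1/(-21 + 33/(-2 - 4)) = 1 + 1/(-21 + 33/(-6)) = 1 + 1/(-21 + 33*(-⅙)) = 1 + 1/(-21 - 11/2) = 1 + 1/(-53/2) = 1 - 2/53 = 51/53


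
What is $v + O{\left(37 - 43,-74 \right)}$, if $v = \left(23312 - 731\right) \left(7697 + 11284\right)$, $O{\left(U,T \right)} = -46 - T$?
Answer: $428609989$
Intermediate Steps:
$v = 428609961$ ($v = 22581 \cdot 18981 = 428609961$)
$v + O{\left(37 - 43,-74 \right)} = 428609961 - -28 = 428609961 + \left(-46 + 74\right) = 428609961 + 28 = 428609989$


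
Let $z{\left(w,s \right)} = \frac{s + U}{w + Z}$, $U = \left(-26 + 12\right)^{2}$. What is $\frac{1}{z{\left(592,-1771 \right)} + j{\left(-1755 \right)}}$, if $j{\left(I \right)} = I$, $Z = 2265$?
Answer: $- \frac{2857}{5015610} \approx -0.00056962$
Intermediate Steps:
$U = 196$ ($U = \left(-14\right)^{2} = 196$)
$z{\left(w,s \right)} = \frac{196 + s}{2265 + w}$ ($z{\left(w,s \right)} = \frac{s + 196}{w + 2265} = \frac{196 + s}{2265 + w}$)
$\frac{1}{z{\left(592,-1771 \right)} + j{\left(-1755 \right)}} = \frac{1}{\frac{196 - 1771}{2265 + 592} - 1755} = \frac{1}{\frac{1}{2857} \left(-1575\right) - 1755} = \frac{1}{- \frac{1575}{2857} - 1755} = \frac{1}{- \frac{5015610}{2857}} = - \frac{2857}{5015610}$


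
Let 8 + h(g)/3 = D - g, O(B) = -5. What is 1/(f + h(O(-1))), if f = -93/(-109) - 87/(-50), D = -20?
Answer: -5450/361917 ≈ -0.015059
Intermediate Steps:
h(g) = -84 - 3*g (h(g) = -24 + 3*(-20 - g) = -24 + (-60 - 3*g) = -84 - 3*g)
f = 14133/5450 (f = -93*(-1/109) - 87*(-1/50) = 93/109 + 87/50 = 14133/5450 ≈ 2.5932)
1/(f + h(O(-1))) = 1/(14133/5450 + (-84 - 3*(-5))) = 1/(14133/5450 + (-84 + 15)) = 1/(14133/5450 - 69) = 1/(-361917/5450) = -5450/361917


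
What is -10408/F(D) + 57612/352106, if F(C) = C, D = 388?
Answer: -455295724/17077141 ≈ -26.661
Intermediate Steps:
-10408/F(D) + 57612/352106 = -10408/388 + 57612/352106 = -10408*1/388 + 57612*(1/352106) = -2602/97 + 28806/176053 = -455295724/17077141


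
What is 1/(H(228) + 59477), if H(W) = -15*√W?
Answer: 59477/3537462229 + 30*√57/3537462229 ≈ 1.6877e-5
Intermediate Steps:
1/(H(228) + 59477) = 1/(-30*√57 + 59477) = 1/(59477 - 30*√57)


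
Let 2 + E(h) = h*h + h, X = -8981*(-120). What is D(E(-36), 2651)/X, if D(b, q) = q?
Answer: 2651/1077720 ≈ 0.0024598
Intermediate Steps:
X = 1077720
E(h) = -2 + h + h**2 (E(h) = -2 + (h*h + h) = -2 + (h**2 + h) = -2 + (h + h**2) = -2 + h + h**2)
D(E(-36), 2651)/X = 2651/1077720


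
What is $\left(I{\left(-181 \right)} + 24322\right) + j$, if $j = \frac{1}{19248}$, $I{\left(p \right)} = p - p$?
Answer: $\frac{468149857}{19248} \approx 24322.0$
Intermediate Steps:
$I{\left(p \right)} = 0$
$j = \frac{1}{19248} \approx 5.1953 \cdot 10^{-5}$
$\left(I{\left(-181 \right)} + 24322\right) + j = \left(0 + 24322\right) + \frac{1}{19248} = 24322 + \frac{1}{19248} = \frac{468149857}{19248}$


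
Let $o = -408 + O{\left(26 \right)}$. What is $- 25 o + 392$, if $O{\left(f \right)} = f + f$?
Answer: $9292$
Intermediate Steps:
$O{\left(f \right)} = 2 f$
$o = -356$ ($o = -408 + 2 \cdot 26 = -408 + 52 = -356$)
$- 25 o + 392 = \left(-25\right) \left(-356\right) + 392 = 8900 + 392 = 9292$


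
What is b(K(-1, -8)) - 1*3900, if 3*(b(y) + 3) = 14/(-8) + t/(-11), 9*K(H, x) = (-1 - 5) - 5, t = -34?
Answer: -515137/132 ≈ -3902.6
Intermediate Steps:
K(H, x) = -11/9 (K(H, x) = ((-1 - 5) - 5)/9 = (-6 - 5)/9 = (⅑)*(-11) = -11/9)
b(y) = -337/132 (b(y) = -3 + (14/(-8) - 34/(-11))/3 = -3 + (14*(-⅛) - 34*(-1/11))/3 = -3 + (-7/4 + 34/11)/3 = -3 + (⅓)*(59/44) = -3 + 59/132 = -337/132)
b(K(-1, -8)) - 1*3900 = -337/132 - 1*3900 = -337/132 - 3900 = -515137/132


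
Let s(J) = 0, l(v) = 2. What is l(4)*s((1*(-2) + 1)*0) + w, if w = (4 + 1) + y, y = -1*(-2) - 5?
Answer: 2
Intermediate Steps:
y = -3 (y = 2 - 5 = -3)
w = 2 (w = (4 + 1) - 3 = 5 - 3 = 2)
l(4)*s((1*(-2) + 1)*0) + w = 2*0 + 2 = 0 + 2 = 2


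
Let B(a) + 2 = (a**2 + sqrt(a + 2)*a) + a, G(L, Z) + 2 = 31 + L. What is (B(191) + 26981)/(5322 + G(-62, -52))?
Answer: 21217/1763 + 191*sqrt(193)/5289 ≈ 12.536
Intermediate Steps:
G(L, Z) = 29 + L (G(L, Z) = -2 + (31 + L) = 29 + L)
B(a) = -2 + a + a**2 + a*sqrt(2 + a) (B(a) = -2 + ((a**2 + sqrt(a + 2)*a) + a) = -2 + ((a**2 + sqrt(2 + a)*a) + a) = -2 + ((a**2 + a*sqrt(2 + a)) + a) = -2 + (a + a**2 + a*sqrt(2 + a)) = -2 + a + a**2 + a*sqrt(2 + a))
(B(191) + 26981)/(5322 + G(-62, -52)) = ((-2 + 191 + 191**2 + 191*sqrt(2 + 191)) + 26981)/(5322 + (29 - 62)) = ((-2 + 191 + 36481 + 191*sqrt(193)) + 26981)/(5322 - 33) = ((36670 + 191*sqrt(193)) + 26981)/5289 = (63651 + 191*sqrt(193))*(1/5289) = 21217/1763 + 191*sqrt(193)/5289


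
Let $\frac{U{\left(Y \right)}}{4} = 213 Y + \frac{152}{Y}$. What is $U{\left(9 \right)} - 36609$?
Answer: $- \frac{259861}{9} \approx -28873.0$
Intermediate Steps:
$U{\left(Y \right)} = \frac{608}{Y} + 852 Y$ ($U{\left(Y \right)} = 4 \left(213 Y + \frac{152}{Y}\right) = 4 \left(\frac{152}{Y} + 213 Y\right) = \frac{608}{Y} + 852 Y$)
$U{\left(9 \right)} - 36609 = \left(\frac{608}{9} + 852 \cdot 9\right) - 36609 = \left(608 \cdot \frac{1}{9} + 7668\right) - 36609 = \left(\frac{608}{9} + 7668\right) - 36609 = \frac{69620}{9} - 36609 = - \frac{259861}{9}$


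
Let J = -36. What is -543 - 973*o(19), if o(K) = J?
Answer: 34485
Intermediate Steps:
o(K) = -36
-543 - 973*o(19) = -543 - 973*(-36) = -543 + 35028 = 34485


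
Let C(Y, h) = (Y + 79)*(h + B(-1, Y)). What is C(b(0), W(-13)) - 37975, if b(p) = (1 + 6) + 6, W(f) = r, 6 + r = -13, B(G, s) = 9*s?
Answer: -28959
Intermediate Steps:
r = -19 (r = -6 - 13 = -19)
W(f) = -19
b(p) = 13 (b(p) = 7 + 6 = 13)
C(Y, h) = (79 + Y)*(h + 9*Y) (C(Y, h) = (Y + 79)*(h + 9*Y) = (79 + Y)*(h + 9*Y))
C(b(0), W(-13)) - 37975 = (9*13² + 79*(-19) + 711*13 + 13*(-19)) - 37975 = (9*169 - 1501 + 9243 - 247) - 37975 = (1521 - 1501 + 9243 - 247) - 37975 = 9016 - 37975 = -28959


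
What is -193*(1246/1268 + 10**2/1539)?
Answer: -197284021/975726 ≈ -202.19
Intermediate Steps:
-193*(1246/1268 + 10**2/1539) = -193*(1246*(1/1268) + 100*(1/1539)) = -193*(623/634 + 100/1539) = -193*1022197/975726 = -197284021/975726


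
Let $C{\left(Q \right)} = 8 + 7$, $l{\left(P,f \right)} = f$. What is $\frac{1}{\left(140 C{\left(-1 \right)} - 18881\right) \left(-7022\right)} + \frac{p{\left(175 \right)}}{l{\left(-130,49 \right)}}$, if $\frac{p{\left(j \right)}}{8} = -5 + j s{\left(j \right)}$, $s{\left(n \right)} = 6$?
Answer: $\frac{985110481569}{5773972918} \approx 170.61$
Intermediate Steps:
$C{\left(Q \right)} = 15$
$p{\left(j \right)} = -40 + 48 j$ ($p{\left(j \right)} = 8 \left(-5 + j 6\right) = 8 \left(-5 + 6 j\right) = -40 + 48 j$)
$\frac{1}{\left(140 C{\left(-1 \right)} - 18881\right) \left(-7022\right)} + \frac{p{\left(175 \right)}}{l{\left(-130,49 \right)}} = \frac{1}{\left(140 \cdot 15 - 18881\right) \left(-7022\right)} + \frac{-40 + 48 \cdot 175}{49} = \frac{1}{2100 - 18881} \left(- \frac{1}{7022}\right) + \left(-40 + 8400\right) \frac{1}{49} = \frac{1}{-16781} \left(- \frac{1}{7022}\right) + 8360 \cdot \frac{1}{49} = \left(- \frac{1}{16781}\right) \left(- \frac{1}{7022}\right) + \frac{8360}{49} = \frac{1}{117836182} + \frac{8360}{49} = \frac{985110481569}{5773972918}$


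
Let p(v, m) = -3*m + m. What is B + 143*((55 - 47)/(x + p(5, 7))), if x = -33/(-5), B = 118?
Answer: -1354/37 ≈ -36.595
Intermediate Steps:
x = 33/5 (x = -33*(-⅕) = 33/5 ≈ 6.6000)
p(v, m) = -2*m
B + 143*((55 - 47)/(x + p(5, 7))) = 118 + 143*((55 - 47)/(33/5 - 2*7)) = 118 + 143*(8/(33/5 - 14)) = 118 + 143*(8/(-37/5)) = 118 + 143*(8*(-5/37)) = 118 + 143*(-40/37) = 118 - 5720/37 = -1354/37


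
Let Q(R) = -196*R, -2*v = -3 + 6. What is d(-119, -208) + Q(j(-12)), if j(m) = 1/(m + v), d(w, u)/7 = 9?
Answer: 2093/27 ≈ 77.519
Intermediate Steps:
v = -3/2 (v = -(-3 + 6)/2 = -1/2*3 = -3/2 ≈ -1.5000)
d(w, u) = 63 (d(w, u) = 7*9 = 63)
j(m) = 1/(-3/2 + m) (j(m) = 1/(m - 3/2) = 1/(-3/2 + m))
d(-119, -208) + Q(j(-12)) = 63 - 392/(-3 + 2*(-12)) = 63 - 392/(-3 - 24) = 63 - 392/(-27) = 63 - 392*(-1)/27 = 63 - 196*(-2/27) = 63 + 392/27 = 2093/27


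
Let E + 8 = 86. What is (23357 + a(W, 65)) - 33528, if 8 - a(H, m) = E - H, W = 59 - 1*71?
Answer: -10253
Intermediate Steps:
E = 78 (E = -8 + 86 = 78)
W = -12 (W = 59 - 71 = -12)
a(H, m) = -70 + H (a(H, m) = 8 - (78 - H) = 8 + (-78 + H) = -70 + H)
(23357 + a(W, 65)) - 33528 = (23357 + (-70 - 12)) - 33528 = (23357 - 82) - 33528 = 23275 - 33528 = -10253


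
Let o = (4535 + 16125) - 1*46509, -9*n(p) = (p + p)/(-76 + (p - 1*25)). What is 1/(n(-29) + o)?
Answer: -585/15121694 ≈ -3.8686e-5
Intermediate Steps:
n(p) = -2*p/(9*(-101 + p)) (n(p) = -(p + p)/(9*(-76 + (p - 1*25))) = -2*p/(9*(-76 + (p - 25))) = -2*p/(9*(-76 + (-25 + p))) = -2*p/(9*(-101 + p)))
o = -25849 (o = 20660 - 46509 = -25849)
1/(n(-29) + o) = 1/(-2*(-29)/(-909 + 9*(-29)) - 25849) = 1/(-2*(-29)/(-909 - 261) - 25849) = 1/(-2*(-29)/(-1170) - 25849) = 1/(-2*(-29)*(-1/1170) - 25849) = 1/(-29/585 - 25849) = 1/(-15121694/585) = -585/15121694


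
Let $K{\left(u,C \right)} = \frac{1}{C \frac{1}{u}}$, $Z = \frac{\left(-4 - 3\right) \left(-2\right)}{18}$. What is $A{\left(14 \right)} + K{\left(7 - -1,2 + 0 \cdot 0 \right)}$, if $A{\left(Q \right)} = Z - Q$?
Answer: $- \frac{83}{9} \approx -9.2222$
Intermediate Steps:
$Z = \frac{7}{9}$ ($Z = \left(-7\right) \left(-2\right) \frac{1}{18} = 14 \cdot \frac{1}{18} = \frac{7}{9} \approx 0.77778$)
$K{\left(u,C \right)} = \frac{u}{C}$
$A{\left(Q \right)} = \frac{7}{9} - Q$
$A{\left(14 \right)} + K{\left(7 - -1,2 + 0 \cdot 0 \right)} = \left(\frac{7}{9} - 14\right) + \frac{7 - -1}{2 + 0 \cdot 0} = \left(\frac{7}{9} - 14\right) + \frac{7 + 1}{2 + 0} = - \frac{119}{9} + \frac{8}{2} = - \frac{119}{9} + 8 \cdot \frac{1}{2} = - \frac{119}{9} + 4 = - \frac{83}{9}$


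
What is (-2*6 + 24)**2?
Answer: 144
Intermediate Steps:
(-2*6 + 24)**2 = (-12 + 24)**2 = 12**2 = 144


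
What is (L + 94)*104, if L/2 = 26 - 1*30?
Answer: 8944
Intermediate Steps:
L = -8 (L = 2*(26 - 1*30) = 2*(26 - 30) = 2*(-4) = -8)
(L + 94)*104 = (-8 + 94)*104 = 86*104 = 8944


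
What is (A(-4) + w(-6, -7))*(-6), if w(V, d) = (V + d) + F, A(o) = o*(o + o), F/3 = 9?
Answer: -276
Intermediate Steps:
F = 27 (F = 3*9 = 27)
A(o) = 2*o**2 (A(o) = o*(2*o) = 2*o**2)
w(V, d) = 27 + V + d (w(V, d) = (V + d) + 27 = 27 + V + d)
(A(-4) + w(-6, -7))*(-6) = (2*(-4)**2 + (27 - 6 - 7))*(-6) = (2*16 + 14)*(-6) = (32 + 14)*(-6) = 46*(-6) = -276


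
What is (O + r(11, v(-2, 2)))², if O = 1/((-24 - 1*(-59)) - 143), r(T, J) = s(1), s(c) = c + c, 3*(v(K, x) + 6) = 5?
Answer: 46225/11664 ≈ 3.9630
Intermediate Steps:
v(K, x) = -13/3 (v(K, x) = -6 + (⅓)*5 = -6 + 5/3 = -13/3)
s(c) = 2*c
r(T, J) = 2 (r(T, J) = 2*1 = 2)
O = -1/108 (O = 1/((-24 + 59) - 143) = 1/(35 - 143) = 1/(-108) = -1/108 ≈ -0.0092593)
(O + r(11, v(-2, 2)))² = (-1/108 + 2)² = (215/108)² = 46225/11664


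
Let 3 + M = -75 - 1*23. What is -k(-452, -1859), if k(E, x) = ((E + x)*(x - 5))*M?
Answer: 435078104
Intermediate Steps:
M = -101 (M = -3 + (-75 - 1*23) = -3 + (-75 - 23) = -3 - 98 = -101)
k(E, x) = -101*(-5 + x)*(E + x) (k(E, x) = ((E + x)*(x - 5))*(-101) = ((E + x)*(-5 + x))*(-101) = ((-5 + x)*(E + x))*(-101) = -101*(-5 + x)*(E + x))
-k(-452, -1859) = -(-101*(-1859)² + 505*(-452) + 505*(-1859) - 101*(-452)*(-1859)) = -(-101*3455881 - 228260 - 938795 - 84867068) = -(-349043981 - 228260 - 938795 - 84867068) = -1*(-435078104) = 435078104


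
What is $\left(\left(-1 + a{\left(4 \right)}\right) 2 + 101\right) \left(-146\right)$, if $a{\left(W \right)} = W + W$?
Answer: $-16790$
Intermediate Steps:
$a{\left(W \right)} = 2 W$
$\left(\left(-1 + a{\left(4 \right)}\right) 2 + 101\right) \left(-146\right) = \left(\left(-1 + 2 \cdot 4\right) 2 + 101\right) \left(-146\right) = \left(\left(-1 + 8\right) 2 + 101\right) \left(-146\right) = \left(7 \cdot 2 + 101\right) \left(-146\right) = \left(14 + 101\right) \left(-146\right) = 115 \left(-146\right) = -16790$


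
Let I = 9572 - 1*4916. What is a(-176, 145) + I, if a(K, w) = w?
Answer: 4801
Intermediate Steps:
I = 4656 (I = 9572 - 4916 = 4656)
a(-176, 145) + I = 145 + 4656 = 4801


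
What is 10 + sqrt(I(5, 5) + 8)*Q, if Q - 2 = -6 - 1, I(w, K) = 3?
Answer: 10 - 5*sqrt(11) ≈ -6.5831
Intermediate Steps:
Q = -5 (Q = 2 + (-6 - 1) = 2 - 7 = -5)
10 + sqrt(I(5, 5) + 8)*Q = 10 + sqrt(3 + 8)*(-5) = 10 + sqrt(11)*(-5) = 10 - 5*sqrt(11)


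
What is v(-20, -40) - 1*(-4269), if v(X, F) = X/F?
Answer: 8539/2 ≈ 4269.5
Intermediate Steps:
v(-20, -40) - 1*(-4269) = -20/(-40) - 1*(-4269) = -20*(-1/40) + 4269 = ½ + 4269 = 8539/2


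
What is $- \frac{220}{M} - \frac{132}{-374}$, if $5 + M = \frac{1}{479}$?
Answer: $\frac{902912}{20349} \approx 44.371$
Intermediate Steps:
$M = - \frac{2394}{479}$ ($M = -5 + \frac{1}{479} = - \frac{2394}{479} \approx -4.9979$)
$- \frac{220}{M} - \frac{132}{-374} = - \frac{220}{- \frac{2394}{479}} - \frac{132}{-374} = \left(-220\right) \left(- \frac{479}{2394}\right) - - \frac{6}{17} = \frac{52690}{1197} + \frac{6}{17} = \frac{902912}{20349}$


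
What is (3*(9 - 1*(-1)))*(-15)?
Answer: -450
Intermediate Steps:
(3*(9 - 1*(-1)))*(-15) = (3*(9 + 1))*(-15) = (3*10)*(-15) = 30*(-15) = -450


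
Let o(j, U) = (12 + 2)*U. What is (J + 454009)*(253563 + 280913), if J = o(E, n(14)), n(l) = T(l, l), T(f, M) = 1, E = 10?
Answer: 242664396948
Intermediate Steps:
n(l) = 1
o(j, U) = 14*U
J = 14 (J = 14*1 = 14)
(J + 454009)*(253563 + 280913) = (14 + 454009)*(253563 + 280913) = 454023*534476 = 242664396948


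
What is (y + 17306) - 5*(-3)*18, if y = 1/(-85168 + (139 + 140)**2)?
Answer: 128779351/7327 ≈ 17576.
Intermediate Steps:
y = -1/7327 (y = 1/(-85168 + 279**2) = 1/(-85168 + 77841) = 1/(-7327) = -1/7327 ≈ -0.00013648)
(y + 17306) - 5*(-3)*18 = (-1/7327 + 17306) - 5*(-3)*18 = 126801061/7327 + 15*18 = 126801061/7327 + 270 = 128779351/7327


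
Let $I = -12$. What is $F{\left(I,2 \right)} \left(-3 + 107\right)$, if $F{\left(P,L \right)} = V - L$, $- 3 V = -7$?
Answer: $\frac{104}{3} \approx 34.667$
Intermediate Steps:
$V = \frac{7}{3}$ ($V = \left(- \frac{1}{3}\right) \left(-7\right) = \frac{7}{3} \approx 2.3333$)
$F{\left(P,L \right)} = \frac{7}{3} - L$
$F{\left(I,2 \right)} \left(-3 + 107\right) = \left(\frac{7}{3} - 2\right) \left(-3 + 107\right) = \left(\frac{7}{3} - 2\right) 104 = \frac{1}{3} \cdot 104 = \frac{104}{3}$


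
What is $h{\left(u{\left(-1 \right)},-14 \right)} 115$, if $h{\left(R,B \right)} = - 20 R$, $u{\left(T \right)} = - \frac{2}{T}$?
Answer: $-4600$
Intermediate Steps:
$h{\left(u{\left(-1 \right)},-14 \right)} 115 = - 20 \left(- \frac{2}{-1}\right) 115 = - 20 \left(\left(-2\right) \left(-1\right)\right) 115 = \left(-20\right) 2 \cdot 115 = \left(-40\right) 115 = -4600$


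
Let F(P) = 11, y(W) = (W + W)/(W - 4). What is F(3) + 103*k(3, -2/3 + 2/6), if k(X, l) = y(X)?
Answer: -607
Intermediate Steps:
y(W) = 2*W/(-4 + W) (y(W) = (2*W)/(-4 + W) = 2*W/(-4 + W))
k(X, l) = 2*X/(-4 + X)
F(3) + 103*k(3, -2/3 + 2/6) = 11 + 103*(2*3/(-4 + 3)) = 11 + 103*(2*3/(-1)) = 11 + 103*(2*3*(-1)) = 11 + 103*(-6) = 11 - 618 = -607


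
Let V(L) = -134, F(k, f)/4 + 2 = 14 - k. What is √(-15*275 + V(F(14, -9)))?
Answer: I*√4259 ≈ 65.261*I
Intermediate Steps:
F(k, f) = 48 - 4*k (F(k, f) = -8 + 4*(14 - k) = -8 + (56 - 4*k) = 48 - 4*k)
√(-15*275 + V(F(14, -9))) = √(-15*275 - 134) = √(-4125 - 134) = √(-4259) = I*√4259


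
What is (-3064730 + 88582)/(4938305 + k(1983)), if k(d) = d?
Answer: -744037/1235072 ≈ -0.60242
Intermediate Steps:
(-3064730 + 88582)/(4938305 + k(1983)) = (-3064730 + 88582)/(4938305 + 1983) = -2976148/4940288 = -2976148*1/4940288 = -744037/1235072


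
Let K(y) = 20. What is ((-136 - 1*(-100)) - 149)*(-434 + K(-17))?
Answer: 76590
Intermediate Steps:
((-136 - 1*(-100)) - 149)*(-434 + K(-17)) = ((-136 - 1*(-100)) - 149)*(-434 + 20) = ((-136 + 100) - 149)*(-414) = (-36 - 149)*(-414) = -185*(-414) = 76590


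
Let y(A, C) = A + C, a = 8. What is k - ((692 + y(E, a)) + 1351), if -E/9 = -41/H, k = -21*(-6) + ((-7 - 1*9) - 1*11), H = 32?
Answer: -62833/32 ≈ -1963.5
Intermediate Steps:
k = 99 (k = 126 + ((-7 - 9) - 11) = 126 + (-16 - 11) = 126 - 27 = 99)
E = 369/32 (E = -(-369)/32 = -9*(-41/32) = 369/32 ≈ 11.531)
k - ((692 + y(E, a)) + 1351) = 99 - ((692 + (369/32 + 8)) + 1351) = 99 - ((692 + 625/32) + 1351) = 99 - (22769/32 + 1351) = 99 - 1*66001/32 = 99 - 66001/32 = -62833/32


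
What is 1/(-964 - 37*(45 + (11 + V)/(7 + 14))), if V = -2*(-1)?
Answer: -21/55690 ≈ -0.00037709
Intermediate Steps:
V = 2
1/(-964 - 37*(45 + (11 + V)/(7 + 14))) = 1/(-964 - 37*(45 + (11 + 2)/(7 + 14))) = 1/(-964 - 37*(45 + 13/21)) = 1/(-964 - 37*958/21) = 1/(-964 - 35446/21) = 1/(-55690/21) = -21/55690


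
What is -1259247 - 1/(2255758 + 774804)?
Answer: -3816226106815/3030562 ≈ -1.2592e+6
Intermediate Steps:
-1259247 - 1/(2255758 + 774804) = -1259247 - 1/3030562 = -3816226106815/3030562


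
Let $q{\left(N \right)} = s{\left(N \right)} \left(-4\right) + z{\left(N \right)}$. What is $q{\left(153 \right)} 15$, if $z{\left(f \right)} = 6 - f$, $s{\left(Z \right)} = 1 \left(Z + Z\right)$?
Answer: $-20565$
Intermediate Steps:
$s{\left(Z \right)} = 2 Z$ ($s{\left(Z \right)} = 1 \cdot 2 Z = 2 Z$)
$q{\left(N \right)} = 6 - 9 N$ ($q{\left(N \right)} = 2 N \left(-4\right) - \left(-6 + N\right) = - 8 N - \left(-6 + N\right) = 6 - 9 N$)
$q{\left(153 \right)} 15 = \left(6 - 1377\right) 15 = \left(-1371\right) 15 = -20565$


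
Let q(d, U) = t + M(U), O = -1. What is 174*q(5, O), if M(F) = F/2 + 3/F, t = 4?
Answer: 87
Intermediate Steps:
M(F) = F/2 + 3/F (M(F) = F*(½) + 3/F = F/2 + 3/F)
q(d, U) = 4 + U/2 + 3/U (q(d, U) = 4 + (U/2 + 3/U) = 4 + U/2 + 3/U)
174*q(5, O) = 174*(4 + (½)*(-1) + 3/(-1)) = 174*(4 - ½ + 3*(-1)) = 174*(4 - ½ - 3) = 174*(½) = 87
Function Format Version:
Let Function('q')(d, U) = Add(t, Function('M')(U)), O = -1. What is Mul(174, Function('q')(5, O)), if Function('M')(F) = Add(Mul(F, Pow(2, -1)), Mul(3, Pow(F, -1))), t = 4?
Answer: 87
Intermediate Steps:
Function('M')(F) = Add(Mul(Rational(1, 2), F), Mul(3, Pow(F, -1))) (Function('M')(F) = Add(Mul(F, Rational(1, 2)), Mul(3, Pow(F, -1))) = Add(Mul(Rational(1, 2), F), Mul(3, Pow(F, -1))))
Function('q')(d, U) = Add(4, Mul(Rational(1, 2), U), Mul(3, Pow(U, -1))) (Function('q')(d, U) = Add(4, Add(Mul(Rational(1, 2), U), Mul(3, Pow(U, -1)))) = Add(4, Mul(Rational(1, 2), U), Mul(3, Pow(U, -1))))
Mul(174, Function('q')(5, O)) = Mul(174, Add(4, Mul(Rational(1, 2), -1), Mul(3, Pow(-1, -1)))) = Mul(174, Add(4, Rational(-1, 2), Mul(3, -1))) = Mul(174, Add(4, Rational(-1, 2), -3)) = Mul(174, Rational(1, 2)) = 87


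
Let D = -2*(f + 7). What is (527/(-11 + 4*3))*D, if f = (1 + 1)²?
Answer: -11594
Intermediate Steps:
f = 4 (f = 2² = 4)
D = -22 (D = -2*(4 + 7) = -2*11 = -22)
(527/(-11 + 4*3))*D = (527/(-11 + 4*3))*(-22) = (527/(-11 + 12))*(-22) = (527/1)*(-22) = (527*1)*(-22) = 527*(-22) = -11594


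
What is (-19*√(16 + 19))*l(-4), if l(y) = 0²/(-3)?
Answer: 0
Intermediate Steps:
l(y) = 0 (l(y) = 0*(-⅓) = 0)
(-19*√(16 + 19))*l(-4) = -19*√(16 + 19)*0 = -19*√35*0 = 0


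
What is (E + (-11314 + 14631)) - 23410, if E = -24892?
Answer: -44985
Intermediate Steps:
(E + (-11314 + 14631)) - 23410 = (-24892 + (-11314 + 14631)) - 23410 = (-24892 + 3317) - 23410 = -21575 - 23410 = -44985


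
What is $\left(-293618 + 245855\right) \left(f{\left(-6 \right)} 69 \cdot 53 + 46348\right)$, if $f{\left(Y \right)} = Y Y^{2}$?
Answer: $35514847332$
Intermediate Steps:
$f{\left(Y \right)} = Y^{3}$
$\left(-293618 + 245855\right) \left(f{\left(-6 \right)} 69 \cdot 53 + 46348\right) = \left(-293618 + 245855\right) \left(\left(-6\right)^{3} \cdot 69 \cdot 53 + 46348\right) = - 47763 \left(\left(-216\right) 69 \cdot 53 + 46348\right) = - 47763 \left(\left(-14904\right) 53 + 46348\right) = - 47763 \left(-789912 + 46348\right) = \left(-47763\right) \left(-743564\right) = 35514847332$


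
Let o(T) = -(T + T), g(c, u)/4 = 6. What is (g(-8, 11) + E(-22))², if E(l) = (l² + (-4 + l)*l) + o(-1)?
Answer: 1170724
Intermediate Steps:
g(c, u) = 24 (g(c, u) = 4*6 = 24)
o(T) = -2*T
E(l) = 2 + l² + l*(-4 + l) (E(l) = (l² + (-4 + l)*l) - 2*(-1) = (l² + l*(-4 + l)) + 2 = 2 + l² + l*(-4 + l))
(g(-8, 11) + E(-22))² = (24 + (2 - 4*(-22) + 2*(-22)²))² = (24 + (2 + 88 + 2*484))² = (24 + (2 + 88 + 968))² = (24 + 1058)² = 1082² = 1170724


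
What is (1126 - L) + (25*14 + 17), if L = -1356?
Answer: 2849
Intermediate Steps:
(1126 - L) + (25*14 + 17) = (1126 - 1*(-1356)) + (25*14 + 17) = (1126 + 1356) + (350 + 17) = 2482 + 367 = 2849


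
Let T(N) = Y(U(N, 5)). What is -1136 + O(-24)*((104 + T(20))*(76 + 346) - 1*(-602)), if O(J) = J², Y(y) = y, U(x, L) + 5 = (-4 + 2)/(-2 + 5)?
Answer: 24247696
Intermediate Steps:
U(x, L) = -17/3 (U(x, L) = -5 + (-4 + 2)/(-2 + 5) = -5 - 2/3 = -5 - 2*⅓ = -5 - ⅔ = -17/3)
T(N) = -17/3
-1136 + O(-24)*((104 + T(20))*(76 + 346) - 1*(-602)) = -1136 + (-24)²*((104 - 17/3)*(76 + 346) - 1*(-602)) = -1136 + 576*((295/3)*422 + 602) = -1136 + 576*(124490/3 + 602) = -1136 + 576*(126296/3) = -1136 + 24248832 = 24247696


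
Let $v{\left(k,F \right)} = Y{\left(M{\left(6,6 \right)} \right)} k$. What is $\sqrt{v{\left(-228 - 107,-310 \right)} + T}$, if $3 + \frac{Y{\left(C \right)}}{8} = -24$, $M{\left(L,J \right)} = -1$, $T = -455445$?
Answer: $3 i \sqrt{42565} \approx 618.94 i$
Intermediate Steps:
$Y{\left(C \right)} = -216$ ($Y{\left(C \right)} = -24 + 8 \left(-24\right) = -24 - 192 = -216$)
$v{\left(k,F \right)} = - 216 k$
$\sqrt{v{\left(-228 - 107,-310 \right)} + T} = \sqrt{- 216 \left(-228 - 107\right) - 455445} = \sqrt{\left(-216\right) \left(-335\right) - 455445} = \sqrt{72360 - 455445} = \sqrt{-383085} = 3 i \sqrt{42565}$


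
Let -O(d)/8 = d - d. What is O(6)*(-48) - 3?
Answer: -3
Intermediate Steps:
O(d) = 0 (O(d) = -8*(d - d) = -8*0 = 0)
O(6)*(-48) - 3 = 0*(-48) - 3 = 0 - 3 = -3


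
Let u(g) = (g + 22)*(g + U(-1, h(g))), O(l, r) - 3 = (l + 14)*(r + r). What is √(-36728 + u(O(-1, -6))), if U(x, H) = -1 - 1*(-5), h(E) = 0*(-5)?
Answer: I*√17209 ≈ 131.18*I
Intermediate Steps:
h(E) = 0
U(x, H) = 4 (U(x, H) = -1 + 5 = 4)
O(l, r) = 3 + 2*r*(14 + l) (O(l, r) = 3 + (l + 14)*(r + r) = 3 + (14 + l)*(2*r) = 3 + 2*r*(14 + l))
u(g) = (4 + g)*(22 + g) (u(g) = (g + 22)*(g + 4) = (22 + g)*(4 + g) = (4 + g)*(22 + g))
√(-36728 + u(O(-1, -6))) = √(-36728 + (88 + (3 + 28*(-6) + 2*(-1)*(-6))² + 26*(3 + 28*(-6) + 2*(-1)*(-6)))) = √(-36728 + (88 + (3 - 168 + 12)² + 26*(3 - 168 + 12))) = √(-36728 + (88 + (-153)² + 26*(-153))) = √(-36728 + (88 + 23409 - 3978)) = √(-36728 + 19519) = √(-17209) = I*√17209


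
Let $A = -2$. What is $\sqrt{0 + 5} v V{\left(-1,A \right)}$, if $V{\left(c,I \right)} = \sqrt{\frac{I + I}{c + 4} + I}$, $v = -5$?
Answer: $- \frac{25 i \sqrt{6}}{3} \approx - 20.412 i$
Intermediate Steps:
$V{\left(c,I \right)} = \sqrt{I + \frac{2 I}{4 + c}}$ ($V{\left(c,I \right)} = \sqrt{\frac{2 I}{4 + c} + I} = \sqrt{I + \frac{2 I}{4 + c}}$)
$\sqrt{0 + 5} v V{\left(-1,A \right)} = \sqrt{0 + 5} \left(-5\right) \sqrt{- \frac{2 \left(6 - 1\right)}{4 - 1}} = \sqrt{5} \left(-5\right) \sqrt{\left(-2\right) \frac{1}{3} \cdot 5} = - 5 \sqrt{5} \sqrt{\left(-2\right) \frac{1}{3} \cdot 5} = - 5 \sqrt{5} \sqrt{- \frac{10}{3}} = - 5 \sqrt{5} \frac{i \sqrt{30}}{3} = - \frac{25 i \sqrt{6}}{3}$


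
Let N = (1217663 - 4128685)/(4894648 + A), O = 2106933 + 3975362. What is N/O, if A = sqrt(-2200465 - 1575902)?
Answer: -14248428010256/145717086199820201945 + 2911022*I*sqrt(3776367)/145717086199820201945 ≈ -9.7781e-8 + 3.8822e-11*I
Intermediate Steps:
A = I*sqrt(3776367) (A = sqrt(-3776367) = I*sqrt(3776367) ≈ 1943.3*I)
O = 6082295
N = -2911022/(4894648 + I*sqrt(3776367)) (N = (1217663 - 4128685)/(4894648 + I*sqrt(3776367)) = -2911022/(4894648 + I*sqrt(3776367)) ≈ -0.59474 + 0.00023612*I)
N/O = (-14248428010256/23957582820271 + 2911022*I*sqrt(3776367)/23957582820271)/6082295 = (-14248428010256/23957582820271 + 2911022*I*sqrt(3776367)/23957582820271)*(1/6082295) = -14248428010256/145717086199820201945 + 2911022*I*sqrt(3776367)/145717086199820201945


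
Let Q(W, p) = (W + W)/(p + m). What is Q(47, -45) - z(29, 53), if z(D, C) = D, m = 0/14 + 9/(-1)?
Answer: -830/27 ≈ -30.741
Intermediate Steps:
m = -9 (m = 0*(1/14) + 9*(-1) = 0 - 9 = -9)
Q(W, p) = 2*W/(-9 + p) (Q(W, p) = (W + W)/(p - 9) = (2*W)/(-9 + p) = 2*W/(-9 + p))
Q(47, -45) - z(29, 53) = 2*47/(-9 - 45) - 1*29 = 2*47/(-54) - 29 = 2*47*(-1/54) - 29 = -47/27 - 29 = -830/27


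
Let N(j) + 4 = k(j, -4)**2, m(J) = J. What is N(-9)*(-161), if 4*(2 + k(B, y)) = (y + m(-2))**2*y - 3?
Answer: -3857721/16 ≈ -2.4111e+5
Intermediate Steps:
k(B, y) = -11/4 + y*(-2 + y)**2/4 (k(B, y) = -2 + ((y - 2)**2*y - 3)/4 = -2 + ((-2 + y)**2*y - 3)/4 = -2 + (y*(-2 + y)**2 - 3)/4 = -2 + (-3 + y*(-2 + y)**2)/4 = -2 + (-3/4 + y*(-2 + y)**2/4) = -11/4 + y*(-2 + y)**2/4)
N(j) = 23961/16 (N(j) = -4 + (-11/4 + (1/4)*(-4)*(-2 - 4)**2)**2 = -4 + (-11/4 + (1/4)*(-4)*(-6)**2)**2 = -4 + (-11/4 + (1/4)*(-4)*36)**2 = -4 + (-11/4 - 36)**2 = -4 + (-155/4)**2 = -4 + 24025/16 = 23961/16)
N(-9)*(-161) = (23961/16)*(-161) = -3857721/16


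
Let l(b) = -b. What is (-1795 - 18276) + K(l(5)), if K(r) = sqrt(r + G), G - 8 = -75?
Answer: -20071 + 6*I*sqrt(2) ≈ -20071.0 + 8.4853*I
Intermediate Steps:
G = -67 (G = 8 - 75 = -67)
K(r) = sqrt(-67 + r) (K(r) = sqrt(r - 67) = sqrt(-67 + r))
(-1795 - 18276) + K(l(5)) = (-1795 - 18276) + sqrt(-67 - 1*5) = -20071 + sqrt(-67 - 5) = -20071 + sqrt(-72) = -20071 + 6*I*sqrt(2)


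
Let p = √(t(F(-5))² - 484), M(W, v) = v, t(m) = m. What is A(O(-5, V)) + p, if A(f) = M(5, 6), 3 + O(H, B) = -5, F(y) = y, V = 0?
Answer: 6 + 3*I*√51 ≈ 6.0 + 21.424*I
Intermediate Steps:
O(H, B) = -8 (O(H, B) = -3 - 5 = -8)
A(f) = 6
p = 3*I*√51 (p = √((-5)² - 484) = √(25 - 484) = √(-459) = 3*I*√51 ≈ 21.424*I)
A(O(-5, V)) + p = 6 + 3*I*√51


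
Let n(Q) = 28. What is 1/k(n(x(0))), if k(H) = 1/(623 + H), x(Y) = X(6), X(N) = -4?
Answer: 651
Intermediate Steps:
x(Y) = -4
1/k(n(x(0))) = 1/(1/(623 + 28)) = 1/(1/651) = 651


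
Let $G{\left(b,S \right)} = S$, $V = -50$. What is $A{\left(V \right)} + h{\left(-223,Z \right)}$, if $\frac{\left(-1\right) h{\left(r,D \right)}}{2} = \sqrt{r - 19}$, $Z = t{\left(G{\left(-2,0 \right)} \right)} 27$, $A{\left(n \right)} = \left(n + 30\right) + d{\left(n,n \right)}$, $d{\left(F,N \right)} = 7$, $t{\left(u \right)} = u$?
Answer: $-13 - 22 i \sqrt{2} \approx -13.0 - 31.113 i$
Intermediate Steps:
$A{\left(n \right)} = 37 + n$ ($A{\left(n \right)} = \left(n + 30\right) + 7 = \left(30 + n\right) + 7 = 37 + n$)
$Z = 0$ ($Z = 0 \cdot 27 = 0$)
$h{\left(r,D \right)} = - 2 \sqrt{-19 + r}$ ($h{\left(r,D \right)} = - 2 \sqrt{r - 19} = - 2 \sqrt{-19 + r}$)
$A{\left(V \right)} + h{\left(-223,Z \right)} = \left(37 - 50\right) - 2 \sqrt{-19 - 223} = -13 - 2 \sqrt{-242} = -13 - 2 \cdot 11 i \sqrt{2} = -13 - 22 i \sqrt{2}$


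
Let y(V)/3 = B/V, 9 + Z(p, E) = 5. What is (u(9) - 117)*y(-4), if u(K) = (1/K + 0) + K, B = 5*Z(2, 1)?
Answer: -4855/3 ≈ -1618.3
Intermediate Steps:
Z(p, E) = -4 (Z(p, E) = -9 + 5 = -4)
B = -20 (B = 5*(-4) = -20)
u(K) = K + 1/K (u(K) = 1/K + K = K + 1/K)
y(V) = -60/V (y(V) = 3*(-20/V) = -60/V)
(u(9) - 117)*y(-4) = ((9 + 1/9) - 117)*(-60/(-4)) = ((9 + 1/9) - 117)*(-60*(-1/4)) = (82/9 - 117)*15 = -971/9*15 = -4855/3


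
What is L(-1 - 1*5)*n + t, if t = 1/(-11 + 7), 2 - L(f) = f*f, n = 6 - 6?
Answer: -¼ ≈ -0.25000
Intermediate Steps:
n = 0
L(f) = 2 - f² (L(f) = 2 - f*f = 2 - f²)
t = -¼ (t = 1/(-4) = -¼ ≈ -0.25000)
L(-1 - 1*5)*n + t = (2 - (-1 - 1*5)²)*0 - ¼ = (2 - (-1 - 5)²)*0 - ¼ = (2 - 1*(-6)²)*0 - ¼ = (2 - 1*36)*0 - ¼ = (2 - 36)*0 - ¼ = -34*0 - ¼ = 0 - ¼ = -¼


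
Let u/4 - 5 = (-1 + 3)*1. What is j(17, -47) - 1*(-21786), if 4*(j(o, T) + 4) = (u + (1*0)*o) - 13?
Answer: 87143/4 ≈ 21786.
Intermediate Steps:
u = 28 (u = 20 + 4*((-1 + 3)*1) = 20 + 4*(2*1) = 20 + 4*2 = 20 + 8 = 28)
j(o, T) = -1/4 (j(o, T) = -4 + ((28 + (1*0)*o) - 13)/4 = -4 + ((28 + 0*o) - 13)/4 = -4 + ((28 + 0) - 13)/4 = -4 + (28 - 13)/4 = -4 + (1/4)*15 = -4 + 15/4 = -1/4)
j(17, -47) - 1*(-21786) = -1/4 - 1*(-21786) = -1/4 + 21786 = 87143/4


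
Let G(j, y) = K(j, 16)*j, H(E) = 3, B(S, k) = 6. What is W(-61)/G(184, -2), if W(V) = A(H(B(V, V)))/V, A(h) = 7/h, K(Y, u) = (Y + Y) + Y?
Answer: -7/18586944 ≈ -3.7661e-7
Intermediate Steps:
K(Y, u) = 3*Y (K(Y, u) = 2*Y + Y = 3*Y)
G(j, y) = 3*j**2 (G(j, y) = (3*j)*j = 3*j**2)
W(V) = 7/(3*V) (W(V) = (7/3)/V = (7*(1/3))/V = 7/(3*V))
W(-61)/G(184, -2) = ((7/3)/(-61))/((3*184**2)) = ((7/3)*(-1/61))/((3*33856)) = -7/183/101568 = -7/183*1/101568 = -7/18586944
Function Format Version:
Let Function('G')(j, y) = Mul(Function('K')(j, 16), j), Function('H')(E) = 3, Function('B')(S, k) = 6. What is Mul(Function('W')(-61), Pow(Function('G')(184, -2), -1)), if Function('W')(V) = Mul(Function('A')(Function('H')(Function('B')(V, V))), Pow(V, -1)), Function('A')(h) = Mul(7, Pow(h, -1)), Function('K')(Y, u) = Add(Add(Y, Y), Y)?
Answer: Rational(-7, 18586944) ≈ -3.7661e-7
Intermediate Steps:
Function('K')(Y, u) = Mul(3, Y) (Function('K')(Y, u) = Add(Mul(2, Y), Y) = Mul(3, Y))
Function('G')(j, y) = Mul(3, Pow(j, 2)) (Function('G')(j, y) = Mul(Mul(3, j), j) = Mul(3, Pow(j, 2)))
Function('W')(V) = Mul(Rational(7, 3), Pow(V, -1)) (Function('W')(V) = Mul(Mul(7, Pow(3, -1)), Pow(V, -1)) = Mul(Mul(7, Rational(1, 3)), Pow(V, -1)) = Mul(Rational(7, 3), Pow(V, -1)))
Mul(Function('W')(-61), Pow(Function('G')(184, -2), -1)) = Mul(Mul(Rational(7, 3), Pow(-61, -1)), Pow(Mul(3, Pow(184, 2)), -1)) = Mul(Mul(Rational(7, 3), Rational(-1, 61)), Pow(Mul(3, 33856), -1)) = Mul(Rational(-7, 183), Pow(101568, -1)) = Mul(Rational(-7, 183), Rational(1, 101568)) = Rational(-7, 18586944)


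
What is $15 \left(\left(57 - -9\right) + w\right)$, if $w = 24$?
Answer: $1350$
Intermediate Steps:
$15 \left(\left(57 - -9\right) + w\right) = 15 \left(\left(57 - -9\right) + 24\right) = 15 \left(\left(57 + 9\right) + 24\right) = 15 \left(66 + 24\right) = 15 \cdot 90 = 1350$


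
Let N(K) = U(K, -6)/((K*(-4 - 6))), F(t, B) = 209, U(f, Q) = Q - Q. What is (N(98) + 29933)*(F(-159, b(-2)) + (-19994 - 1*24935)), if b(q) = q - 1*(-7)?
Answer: -1338603760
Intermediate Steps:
U(f, Q) = 0
b(q) = 7 + q (b(q) = q + 7 = 7 + q)
N(K) = 0 (N(K) = 0/((K*(-4 - 6))) = 0/((K*(-10))) = 0/((-10*K)) = 0*(-1/(10*K)) = 0)
(N(98) + 29933)*(F(-159, b(-2)) + (-19994 - 1*24935)) = (0 + 29933)*(209 + (-19994 - 1*24935)) = 29933*(209 + (-19994 - 24935)) = 29933*(209 - 44929) = 29933*(-44720) = -1338603760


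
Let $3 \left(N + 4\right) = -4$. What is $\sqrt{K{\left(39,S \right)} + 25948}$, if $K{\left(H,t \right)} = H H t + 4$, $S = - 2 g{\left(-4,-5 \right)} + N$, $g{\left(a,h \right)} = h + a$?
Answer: $\sqrt{45218} \approx 212.65$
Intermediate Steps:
$N = - \frac{16}{3}$ ($N = -4 + \frac{1}{3} \left(-4\right) = -4 - \frac{4}{3} = - \frac{16}{3} \approx -5.3333$)
$g{\left(a,h \right)} = a + h$
$S = \frac{38}{3}$ ($S = - 2 \left(-4 - 5\right) - \frac{16}{3} = \left(-2\right) \left(-9\right) - \frac{16}{3} = 18 - \frac{16}{3} = \frac{38}{3} \approx 12.667$)
$K{\left(H,t \right)} = 4 + t H^{2}$ ($K{\left(H,t \right)} = H^{2} t + 4 = t H^{2} + 4 = 4 + t H^{2}$)
$\sqrt{K{\left(39,S \right)} + 25948} = \sqrt{\left(4 + \frac{38 \cdot 39^{2}}{3}\right) + 25948} = \sqrt{\left(4 + \frac{38}{3} \cdot 1521\right) + 25948} = \sqrt{\left(4 + 19266\right) + 25948} = \sqrt{19270 + 25948} = \sqrt{45218}$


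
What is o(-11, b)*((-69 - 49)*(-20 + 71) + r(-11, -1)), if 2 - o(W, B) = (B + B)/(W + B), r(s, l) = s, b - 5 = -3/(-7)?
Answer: -928466/39 ≈ -23807.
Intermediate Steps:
b = 38/7 (b = 5 - 3/(-7) = 5 - 3*(-⅐) = 5 + 3/7 = 38/7 ≈ 5.4286)
o(W, B) = 2 - 2*B/(B + W) (o(W, B) = 2 - (B + B)/(W + B) = 2 - 2*B/(B + W))
o(-11, b)*((-69 - 49)*(-20 + 71) + r(-11, -1)) = (2*(-11)/(38/7 - 11))*((-69 - 49)*(-20 + 71) - 11) = (2*(-11)/(-39/7))*(-118*51 - 11) = (2*(-11)*(-7/39))*(-6018 - 11) = (154/39)*(-6029) = -928466/39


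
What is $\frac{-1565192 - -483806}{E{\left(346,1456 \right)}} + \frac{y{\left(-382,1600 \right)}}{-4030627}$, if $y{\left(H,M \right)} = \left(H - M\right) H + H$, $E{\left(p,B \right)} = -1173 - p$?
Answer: $\frac{4357514117924}{6122522413} \approx 711.72$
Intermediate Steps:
$y{\left(H,M \right)} = H + H \left(H - M\right)$ ($y{\left(H,M \right)} = H \left(H - M\right) + H = H + H \left(H - M\right)$)
$\frac{-1565192 - -483806}{E{\left(346,1456 \right)}} + \frac{y{\left(-382,1600 \right)}}{-4030627} = \frac{-1565192 - -483806}{-1173 - 346} + \frac{\left(-382\right) \left(1 - 382 - 1600\right)}{-4030627} = \frac{-1565192 + 483806}{-1173 - 346} + - 382 \left(1 - 382 - 1600\right) \left(- \frac{1}{4030627}\right) = - \frac{1081386}{-1519} + \left(-382\right) \left(-1981\right) \left(- \frac{1}{4030627}\right) = \left(-1081386\right) \left(- \frac{1}{1519}\right) + 756742 \left(- \frac{1}{4030627}\right) = \frac{1081386}{1519} - \frac{756742}{4030627} = \frac{4357514117924}{6122522413}$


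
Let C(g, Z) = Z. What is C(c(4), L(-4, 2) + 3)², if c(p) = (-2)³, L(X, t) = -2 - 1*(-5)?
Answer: 36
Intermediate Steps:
L(X, t) = 3 (L(X, t) = -2 + 5 = 3)
c(p) = -8
C(c(4), L(-4, 2) + 3)² = (3 + 3)² = 6² = 36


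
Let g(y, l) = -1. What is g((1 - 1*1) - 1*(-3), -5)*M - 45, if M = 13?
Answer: -58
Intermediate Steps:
g((1 - 1*1) - 1*(-3), -5)*M - 45 = -1*13 - 45 = -13 - 45 = -58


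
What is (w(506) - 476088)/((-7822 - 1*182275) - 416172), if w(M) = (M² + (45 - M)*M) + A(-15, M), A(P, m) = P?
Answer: 453333/606269 ≈ 0.74774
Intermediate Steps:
w(M) = -15 + M² + M*(45 - M) (w(M) = (M² + (45 - M)*M) - 15 = (M² + M*(45 - M)) - 15 = -15 + M² + M*(45 - M))
(w(506) - 476088)/((-7822 - 1*182275) - 416172) = ((-15 + 45*506) - 476088)/((-7822 - 1*182275) - 416172) = ((-15 + 22770) - 476088)/((-7822 - 182275) - 416172) = (22755 - 476088)/(-190097 - 416172) = -453333/(-606269) = -453333*(-1/606269) = 453333/606269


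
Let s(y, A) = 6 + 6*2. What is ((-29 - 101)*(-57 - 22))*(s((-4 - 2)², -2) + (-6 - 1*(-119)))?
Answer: 1345370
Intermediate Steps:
s(y, A) = 18 (s(y, A) = 6 + 12 = 18)
((-29 - 101)*(-57 - 22))*(s((-4 - 2)², -2) + (-6 - 1*(-119))) = ((-29 - 101)*(-57 - 22))*(18 + (-6 - 1*(-119))) = (-130*(-79))*(18 + (-6 + 119)) = 10270*(18 + 113) = 10270*131 = 1345370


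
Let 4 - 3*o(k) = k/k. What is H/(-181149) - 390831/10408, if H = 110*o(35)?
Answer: -70799789699/1885398792 ≈ -37.552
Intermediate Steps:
o(k) = 1 (o(k) = 4/3 - k/(3*k) = 4/3 - ⅓*1 = 4/3 - ⅓ = 1)
H = 110 (H = 110*1 = 110)
H/(-181149) - 390831/10408 = 110/(-181149) - 390831/10408 = 110*(-1/181149) - 390831*1/10408 = -110/181149 - 390831/10408 = -70799789699/1885398792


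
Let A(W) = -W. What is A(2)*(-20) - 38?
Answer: 2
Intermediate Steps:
A(2)*(-20) - 38 = -1*2*(-20) - 38 = -2*(-20) - 38 = 40 - 38 = 2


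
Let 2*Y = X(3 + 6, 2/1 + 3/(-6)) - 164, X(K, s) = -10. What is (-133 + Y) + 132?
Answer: -88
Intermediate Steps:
Y = -87 (Y = (-10 - 164)/2 = (½)*(-174) = -87)
(-133 + Y) + 132 = (-133 - 87) + 132 = -220 + 132 = -88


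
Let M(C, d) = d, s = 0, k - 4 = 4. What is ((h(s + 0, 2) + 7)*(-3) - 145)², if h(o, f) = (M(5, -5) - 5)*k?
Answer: 5476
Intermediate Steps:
k = 8 (k = 4 + 4 = 8)
h(o, f) = -80 (h(o, f) = (-5 - 5)*8 = -10*8 = -80)
((h(s + 0, 2) + 7)*(-3) - 145)² = ((-80 + 7)*(-3) - 145)² = (-73*(-3) - 145)² = (219 - 145)² = 74² = 5476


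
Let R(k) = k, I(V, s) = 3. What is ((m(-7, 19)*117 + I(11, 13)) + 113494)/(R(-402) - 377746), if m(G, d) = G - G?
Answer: -113497/378148 ≈ -0.30014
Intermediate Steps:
m(G, d) = 0
((m(-7, 19)*117 + I(11, 13)) + 113494)/(R(-402) - 377746) = ((0*117 + 3) + 113494)/(-402 - 377746) = ((0 + 3) + 113494)/(-378148) = (3 + 113494)*(-1/378148) = 113497*(-1/378148) = -113497/378148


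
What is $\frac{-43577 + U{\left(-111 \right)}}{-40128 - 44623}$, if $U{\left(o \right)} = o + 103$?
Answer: $\frac{43585}{84751} \approx 0.51427$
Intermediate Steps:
$U{\left(o \right)} = 103 + o$
$\frac{-43577 + U{\left(-111 \right)}}{-40128 - 44623} = \frac{-43577 + \left(103 - 111\right)}{-40128 - 44623} = \frac{-43577 - 8}{-84751} = \left(-43585\right) \left(- \frac{1}{84751}\right) = \frac{43585}{84751}$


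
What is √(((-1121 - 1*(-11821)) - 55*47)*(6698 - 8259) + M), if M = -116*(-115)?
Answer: 5*I*√506167 ≈ 3557.3*I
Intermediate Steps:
M = 13340
√(((-1121 - 1*(-11821)) - 55*47)*(6698 - 8259) + M) = √(((-1121 - 1*(-11821)) - 55*47)*(6698 - 8259) + 13340) = √(((-1121 + 11821) - 2585)*(-1561) + 13340) = √((10700 - 2585)*(-1561) + 13340) = √(8115*(-1561) + 13340) = √(-12667515 + 13340) = √(-12654175) = 5*I*√506167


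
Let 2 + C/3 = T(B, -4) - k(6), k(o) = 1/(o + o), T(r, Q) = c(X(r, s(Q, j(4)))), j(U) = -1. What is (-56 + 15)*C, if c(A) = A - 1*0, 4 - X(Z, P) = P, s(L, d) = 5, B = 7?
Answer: 1517/4 ≈ 379.25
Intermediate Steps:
X(Z, P) = 4 - P
c(A) = A (c(A) = A + 0 = A)
T(r, Q) = -1 (T(r, Q) = 4 - 1*5 = 4 - 5 = -1)
k(o) = 1/(2*o)
C = -37/4 (C = -6 + 3*(-1 - 1/(2*6)) = -6 + 3*(-1 - 1*1/12) = -6 + 3*(-1 - 1/12) = -6 + 3*(-13/12) = -6 - 13/4 = -37/4 ≈ -9.2500)
(-56 + 15)*C = (-56 + 15)*(-37/4) = -41*(-37/4) = 1517/4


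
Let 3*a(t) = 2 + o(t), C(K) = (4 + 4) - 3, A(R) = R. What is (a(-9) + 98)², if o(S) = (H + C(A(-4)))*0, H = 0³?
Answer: 87616/9 ≈ 9735.1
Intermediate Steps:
H = 0
C(K) = 5 (C(K) = 8 - 3 = 5)
o(S) = 0 (o(S) = (0 + 5)*0 = 5*0 = 0)
a(t) = ⅔ (a(t) = (2 + 0)/3 = (⅓)*2 = ⅔)
(a(-9) + 98)² = (⅔ + 98)² = (296/3)² = 87616/9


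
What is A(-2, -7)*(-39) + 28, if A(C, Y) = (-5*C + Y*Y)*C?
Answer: 4630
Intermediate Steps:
A(C, Y) = C*(Y**2 - 5*C) (A(C, Y) = (-5*C + Y**2)*C = (Y**2 - 5*C)*C = C*(Y**2 - 5*C))
A(-2, -7)*(-39) + 28 = -2*((-7)**2 - 5*(-2))*(-39) + 28 = -2*(49 + 10)*(-39) + 28 = -2*59*(-39) + 28 = -118*(-39) + 28 = 4602 + 28 = 4630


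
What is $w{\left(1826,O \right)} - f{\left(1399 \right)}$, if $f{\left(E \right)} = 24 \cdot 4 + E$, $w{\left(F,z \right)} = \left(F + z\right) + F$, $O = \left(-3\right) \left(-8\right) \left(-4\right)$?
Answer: $2061$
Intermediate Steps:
$O = -96$ ($O = 24 \left(-4\right) = -96$)
$w{\left(F,z \right)} = z + 2 F$
$f{\left(E \right)} = 96 + E$
$w{\left(1826,O \right)} - f{\left(1399 \right)} = \left(-96 + 2 \cdot 1826\right) - \left(96 + 1399\right) = \left(-96 + 3652\right) - 1495 = 3556 - 1495 = 2061$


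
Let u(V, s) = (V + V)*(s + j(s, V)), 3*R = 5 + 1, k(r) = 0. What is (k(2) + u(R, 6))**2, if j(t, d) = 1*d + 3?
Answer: 1936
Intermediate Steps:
R = 2 (R = (5 + 1)/3 = (1/3)*6 = 2)
j(t, d) = 3 + d (j(t, d) = d + 3 = 3 + d)
u(V, s) = 2*V*(3 + V + s) (u(V, s) = (V + V)*(s + (3 + V)) = (2*V)*(3 + V + s) = 2*V*(3 + V + s))
(k(2) + u(R, 6))**2 = (0 + 2*2*(3 + 2 + 6))**2 = (0 + 2*2*11)**2 = (0 + 44)**2 = 44**2 = 1936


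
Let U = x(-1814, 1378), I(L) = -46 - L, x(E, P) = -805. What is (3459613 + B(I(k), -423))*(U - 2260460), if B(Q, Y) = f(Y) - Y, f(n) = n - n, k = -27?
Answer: -7824058305540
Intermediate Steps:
f(n) = 0
U = -805
B(Q, Y) = -Y (B(Q, Y) = 0 - Y = -Y)
(3459613 + B(I(k), -423))*(U - 2260460) = (3459613 - 1*(-423))*(-805 - 2260460) = (3459613 + 423)*(-2261265) = 3460036*(-2261265) = -7824058305540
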